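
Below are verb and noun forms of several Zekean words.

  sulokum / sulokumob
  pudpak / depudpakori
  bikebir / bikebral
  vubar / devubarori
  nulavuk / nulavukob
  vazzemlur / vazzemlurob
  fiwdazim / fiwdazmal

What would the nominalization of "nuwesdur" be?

"nuwesdur" has last vowel 'u'. The stems whose last vowel is 'u' (nulavuk → nulavukob, sulokum → sulokumob, vazzemlur → vazzemlurob) add -ob.
The other patterns: stems whose last vowel is 'i' delete the last vowel and add -al; stems whose last vowel is 'a' add de- … -ori around the stem.
So nuwesdur → nuwesdurob.

nuwesdurob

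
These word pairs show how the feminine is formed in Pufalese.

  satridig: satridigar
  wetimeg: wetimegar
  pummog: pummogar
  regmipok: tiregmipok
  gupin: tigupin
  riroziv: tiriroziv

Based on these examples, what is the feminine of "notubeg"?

notubegar

pummog and regmipok both have last vowel 'o' yet inflect differently (pummogar, tiregmipok), so the last vowel is not what conditions the rule; the final letter is.
"notubeg" ends in -g. The stems ending in -g (satridig → satridigar, wetimeg → wetimegar, pummog → pummogar) add -ar.
The other pattern: stems ending in -k, -n or -v add the prefix ti-.
So notubeg → notubegar.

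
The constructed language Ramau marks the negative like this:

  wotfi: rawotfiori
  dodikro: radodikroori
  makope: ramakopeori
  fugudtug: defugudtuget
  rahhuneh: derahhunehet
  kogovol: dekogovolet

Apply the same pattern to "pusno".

rapusnoori

makope and rahhuneh both have last vowel 'e' yet inflect differently (ramakopeori, derahhunehet), so the last vowel is not what conditions the rule; whether the stem ends in a vowel or a consonant is.
"pusno" ends in a vowel. The stems ending in a vowel (wotfi → rawotfiori, dodikro → radodikroori, makope → ramakopeori) add ra- … -ori around the stem.
The other pattern: stems ending in a consonant add de- … -et around the stem.
So pusno → rapusnoori.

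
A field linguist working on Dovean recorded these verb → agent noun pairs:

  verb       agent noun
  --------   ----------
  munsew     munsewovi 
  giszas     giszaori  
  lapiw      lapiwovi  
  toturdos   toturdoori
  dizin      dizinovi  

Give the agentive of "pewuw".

pewuwovi

giszas and dizin both have 2 vowels yet inflect differently (giszaori, dizinovi), so the number of vowels is not what conditions the rule; the final letter is.
"pewuw" ends in -w. The stems ending in -w (munsew → munsewovi, lapiw → lapiwovi) add -ovi.
So pewuw → pewuwovi.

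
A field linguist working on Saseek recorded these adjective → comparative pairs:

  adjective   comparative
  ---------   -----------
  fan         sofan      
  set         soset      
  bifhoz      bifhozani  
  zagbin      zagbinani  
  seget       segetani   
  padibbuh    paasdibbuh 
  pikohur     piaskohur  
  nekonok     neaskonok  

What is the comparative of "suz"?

sosuz

fan and zagbin both end in -n yet inflect differently (sofan, zagbinani), so the final letter is not what conditions the rule; the number of vowels is.
"suz" has 1 vowel. The stems with 1 vowel (fan → sofan, set → soset) add the prefix so-.
The other patterns: stems with 2 vowels add -ani; stems with 3 vowels insert -as- after the first vowel.
So suz → sosuz.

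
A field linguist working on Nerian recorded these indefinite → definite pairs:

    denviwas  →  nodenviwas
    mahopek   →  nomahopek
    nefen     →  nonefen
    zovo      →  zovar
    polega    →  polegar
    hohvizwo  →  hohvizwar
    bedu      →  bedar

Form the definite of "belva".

belvar

denviwas and polega both have last vowel 'a' yet inflect differently (nodenviwas, polegar), so the last vowel is not what conditions the rule; whether the stem ends in a vowel or a consonant is.
"belva" ends in a vowel. The stems ending in a vowel (zovo → zovar, polega → polegar, hohvizwo → hohvizwar) drop the final letter and add -ar.
So belva → belvar.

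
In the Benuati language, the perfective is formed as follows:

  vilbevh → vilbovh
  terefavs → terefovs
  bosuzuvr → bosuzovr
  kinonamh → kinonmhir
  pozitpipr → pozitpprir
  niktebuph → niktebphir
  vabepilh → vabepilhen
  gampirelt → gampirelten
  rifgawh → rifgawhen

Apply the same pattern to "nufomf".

vilbevh and kinonamh both end in -h yet inflect differently (vilbovh, kinonmhir), so the final letter is not what conditions the rule; the second-to-last letter is.
"nufomf" has second-to-last letter 'm'. The one such stem in the data (kinonamh → kinonmhir) deletes the last vowel and adds -ir (as do pozitpipr, niktebuph), so the same rule applies.
The other patterns: stems whose second-to-last letter is 'v' change the last vowel to 'o'; stems whose second-to-last letter is 'l' or 'w' add -en.
So nufomf → nufmfir.

nufmfir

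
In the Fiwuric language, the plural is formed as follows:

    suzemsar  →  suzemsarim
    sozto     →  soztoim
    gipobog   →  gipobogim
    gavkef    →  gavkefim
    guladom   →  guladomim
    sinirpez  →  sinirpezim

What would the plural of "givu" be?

Every pair shown (suzemsar → suzemsarim, sozto → soztoim, gipobog → gipobogim, …) follows the same rule: add -im.
So givu → givuim.

givuim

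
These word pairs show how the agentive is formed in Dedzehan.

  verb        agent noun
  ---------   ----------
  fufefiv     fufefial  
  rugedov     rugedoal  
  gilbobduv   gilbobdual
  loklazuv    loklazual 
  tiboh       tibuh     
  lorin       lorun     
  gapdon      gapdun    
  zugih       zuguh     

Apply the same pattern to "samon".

samun

"samon" ends in -n. The stems ending in -n (lorin → lorun, gapdon → gapdun) change the last vowel to 'u'.
The other pattern: stems ending in -v drop the final letter and add -al.
So samon → samun.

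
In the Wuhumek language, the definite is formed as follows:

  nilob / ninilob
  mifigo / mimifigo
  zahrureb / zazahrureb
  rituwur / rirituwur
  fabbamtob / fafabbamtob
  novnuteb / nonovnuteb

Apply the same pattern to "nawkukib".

Every pair shown (nilob → ninilob, mifigo → mimifigo, zahrureb → zazahrureb, …) follows the same rule: repeat the first consonant+vowel as a prefix.
So nawkukib → nanawkukib.

nanawkukib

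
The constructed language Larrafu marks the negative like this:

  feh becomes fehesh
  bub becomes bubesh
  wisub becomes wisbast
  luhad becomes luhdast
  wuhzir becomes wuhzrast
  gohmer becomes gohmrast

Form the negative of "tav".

tavesh

bub and wisub both end in -b yet inflect differently (bubesh, wisbast), so the final letter is not what conditions the rule; the number of vowels is.
"tav" has 1 vowel. The stems with 1 vowel (feh → fehesh, bub → bubesh) add -esh.
So tav → tavesh.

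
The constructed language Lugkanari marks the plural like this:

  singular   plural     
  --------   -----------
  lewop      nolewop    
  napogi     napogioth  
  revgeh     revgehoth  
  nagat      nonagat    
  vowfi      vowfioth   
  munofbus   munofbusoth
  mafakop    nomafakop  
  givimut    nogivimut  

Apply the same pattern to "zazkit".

"zazkit" ends in -t. The stems ending in -t (givimut → nogivimut, nagat → nonagat) add the prefix no-.
The other pattern: stems ending in -h, -i or -s add -oth.
So zazkit → nozazkit.

nozazkit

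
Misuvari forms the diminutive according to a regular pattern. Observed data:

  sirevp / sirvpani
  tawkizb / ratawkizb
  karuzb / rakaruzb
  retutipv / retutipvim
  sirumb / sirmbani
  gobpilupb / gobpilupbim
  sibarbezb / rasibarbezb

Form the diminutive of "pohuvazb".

karuzb and gobpilupb both end in -b yet inflect differently (rakaruzb, gobpilupbim), so the final letter is not what conditions the rule; the second-to-last letter is.
"pohuvazb" has second-to-last letter 'z'. The stems whose second-to-last letter is 'z' (karuzb → rakaruzb, sibarbezb → rasibarbezb, tawkizb → ratawkizb) add the prefix ra-.
The other patterns: stems whose second-to-last letter is 'p' add -im; stems whose second-to-last letter is 'm' or 'v' delete the last vowel and add -ani.
So pohuvazb → rapohuvazb.

rapohuvazb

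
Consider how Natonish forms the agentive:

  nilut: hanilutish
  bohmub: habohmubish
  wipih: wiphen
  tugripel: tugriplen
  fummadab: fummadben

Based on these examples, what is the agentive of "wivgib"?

bohmub and fummadab both end in -b yet inflect differently (habohmubish, fummadben), so the final letter is not what conditions the rule; the last vowel is.
"wivgib" has last vowel 'i'. The one such stem in the data (wipih → wiphen) deletes the last vowel and adds -en (as do tugripel, fummadab), so the same rule applies.
The other pattern: stems whose last vowel is 'u' add ha- … -ish around the stem.
So wivgib → wivgben.

wivgben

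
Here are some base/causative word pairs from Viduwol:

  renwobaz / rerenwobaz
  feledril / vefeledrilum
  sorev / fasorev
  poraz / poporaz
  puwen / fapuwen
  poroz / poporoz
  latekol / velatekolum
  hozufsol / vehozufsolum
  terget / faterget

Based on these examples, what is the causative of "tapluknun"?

fatapluknun

poroz and hozufsol both have last vowel 'o' yet inflect differently (poporoz, vehozufsolum), so the last vowel is not what conditions the rule; the final letter is.
"tapluknun" ends in -n. The one such stem in the data (puwen → fapuwen) adds the prefix fa-, so the same rule applies.
The other patterns: stems ending in -z repeat the first consonant+vowel as a prefix; stems ending in -l add ve- … -um around the stem.
So tapluknun → fatapluknun.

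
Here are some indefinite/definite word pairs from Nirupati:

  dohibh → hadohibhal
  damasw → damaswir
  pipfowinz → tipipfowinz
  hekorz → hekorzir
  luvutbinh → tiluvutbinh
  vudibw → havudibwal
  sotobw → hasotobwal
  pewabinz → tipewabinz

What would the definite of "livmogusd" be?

livmogusdir

"livmogusd" has second-to-last letter 's'. The one such stem in the data (damasw → damaswir) adds -ir, so the same rule applies.
So livmogusd → livmogusdir.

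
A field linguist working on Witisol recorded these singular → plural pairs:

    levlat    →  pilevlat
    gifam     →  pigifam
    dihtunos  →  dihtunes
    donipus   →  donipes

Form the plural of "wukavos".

"wukavos" ends in -s. The stems ending in -s (dihtunos → dihtunes, donipus → donipes) change the last vowel to 'e'.
The other pattern: stems ending in -m or -t add the prefix pi-.
So wukavos → wukaves.

wukaves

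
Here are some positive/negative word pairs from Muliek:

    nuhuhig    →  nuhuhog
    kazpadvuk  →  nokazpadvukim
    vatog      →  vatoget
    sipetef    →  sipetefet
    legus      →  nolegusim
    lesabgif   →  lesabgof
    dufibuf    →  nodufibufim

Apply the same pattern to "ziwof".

sipetef and dufibuf both end in -f yet inflect differently (sipetefet, nodufibufim), so the final letter is not what conditions the rule; the last vowel is.
"ziwof" has last vowel 'o'. The one such stem in the data (vatog → vatoget) adds -et, so the same rule applies.
So ziwof → ziwofet.

ziwofet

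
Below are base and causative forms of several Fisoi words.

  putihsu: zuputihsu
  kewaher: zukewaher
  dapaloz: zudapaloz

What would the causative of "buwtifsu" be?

zubuwtifsu

Every pair shown (putihsu → zuputihsu, kewaher → zukewaher, dapaloz → zudapaloz) follows the same rule: add the prefix zu-.
So buwtifsu → zubuwtifsu.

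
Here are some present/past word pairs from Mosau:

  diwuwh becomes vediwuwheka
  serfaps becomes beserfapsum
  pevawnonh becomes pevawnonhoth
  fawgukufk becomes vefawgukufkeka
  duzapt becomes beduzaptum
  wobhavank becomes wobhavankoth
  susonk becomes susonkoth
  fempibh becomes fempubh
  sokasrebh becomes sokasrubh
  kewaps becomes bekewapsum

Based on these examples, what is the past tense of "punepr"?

bepuneprum

"punepr" has second-to-last letter 'p'. The stems whose second-to-last letter is 'p' (kewaps → bekewapsum, serfaps → beserfapsum, duzapt → beduzaptum) add be- … -um around the stem.
So punepr → bepuneprum.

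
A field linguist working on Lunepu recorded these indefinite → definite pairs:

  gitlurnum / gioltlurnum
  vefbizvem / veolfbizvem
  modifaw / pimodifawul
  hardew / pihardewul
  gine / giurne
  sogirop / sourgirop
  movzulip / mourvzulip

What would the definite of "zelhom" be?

vefbizvem and hardew both have last vowel 'e' yet inflect differently (veolfbizvem, pihardewul), so the last vowel is not what conditions the rule; the final letter is.
"zelhom" ends in -m. The stems ending in -m (gitlurnum → gioltlurnum, vefbizvem → veolfbizvem) insert -ol- after the first vowel.
The other patterns: stems ending in -w add pi- … -ul around the stem; stems ending in -e or -p insert -ur- after the first vowel.
So zelhom → zeollhom.

zeollhom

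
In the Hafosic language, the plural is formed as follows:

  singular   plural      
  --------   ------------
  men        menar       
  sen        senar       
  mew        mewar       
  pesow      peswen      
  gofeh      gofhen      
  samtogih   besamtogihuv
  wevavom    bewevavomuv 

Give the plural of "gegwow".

gegwwen

mew and pesow both end in -w yet inflect differently (mewar, peswen), so the final letter is not what conditions the rule; the number of vowels is.
"gegwow" has 2 vowels. The stems with 2 vowels (pesow → peswen, gofeh → gofhen) delete the last vowel and add -en.
So gegwow → gegwwen.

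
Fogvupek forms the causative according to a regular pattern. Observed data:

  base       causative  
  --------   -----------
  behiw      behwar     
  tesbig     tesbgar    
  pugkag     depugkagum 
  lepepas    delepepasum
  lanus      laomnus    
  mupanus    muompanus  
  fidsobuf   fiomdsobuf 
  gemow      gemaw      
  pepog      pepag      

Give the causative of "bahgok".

bahgak

tesbig and pugkag both end in -g yet inflect differently (tesbgar, depugkagum), so the final letter is not what conditions the rule; the last vowel is.
"bahgok" has last vowel 'o'. The stems whose last vowel is 'o' (gemow → gemaw, pepog → pepag) change the last vowel to 'a'.
The other patterns: stems whose last vowel is 'i' delete the last vowel and add -ar; stems whose last vowel is 'a' add de- … -um around the stem; stems whose last vowel is 'u' insert -om- after the first vowel.
So bahgok → bahgak.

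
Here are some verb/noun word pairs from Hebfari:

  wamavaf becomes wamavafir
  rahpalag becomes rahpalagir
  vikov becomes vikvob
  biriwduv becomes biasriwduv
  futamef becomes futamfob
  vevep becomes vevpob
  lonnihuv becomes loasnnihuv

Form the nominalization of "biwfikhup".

wamavaf and futamef both end in -f yet inflect differently (wamavafir, futamfob), so the final letter is not what conditions the rule; the last vowel is.
"biwfikhup" has last vowel 'u'. The stems whose last vowel is 'u' (biriwduv → biasriwduv, lonnihuv → loasnnihuv) insert -as- after the first vowel.
So biwfikhup → biaswfikhup.

biaswfikhup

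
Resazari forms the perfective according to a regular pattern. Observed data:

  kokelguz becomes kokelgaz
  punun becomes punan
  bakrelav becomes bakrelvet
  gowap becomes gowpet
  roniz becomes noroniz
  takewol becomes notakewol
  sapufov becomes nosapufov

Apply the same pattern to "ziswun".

ziswan

kokelguz and roniz both end in -z yet inflect differently (kokelgaz, noroniz), so the final letter is not what conditions the rule; the last vowel is.
"ziswun" has last vowel 'u'. The stems whose last vowel is 'u' (kokelguz → kokelgaz, punun → punan) change the last vowel to 'a'.
The other patterns: stems whose last vowel is 'a' delete the last vowel and add -et; stems whose last vowel is 'i' or 'o' add the prefix no-.
So ziswun → ziswan.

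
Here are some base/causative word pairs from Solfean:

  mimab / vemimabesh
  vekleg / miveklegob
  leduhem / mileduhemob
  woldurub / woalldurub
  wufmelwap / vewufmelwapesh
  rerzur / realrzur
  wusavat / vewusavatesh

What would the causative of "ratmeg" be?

miratmegob

mimab and woldurub both end in -b yet inflect differently (vemimabesh, woalldurub), so the final letter is not what conditions the rule; the last vowel is.
"ratmeg" has last vowel 'e'. The stems whose last vowel is 'e' (leduhem → mileduhemob, vekleg → miveklegob) add mi- … -ob around the stem.
So ratmeg → miratmegob.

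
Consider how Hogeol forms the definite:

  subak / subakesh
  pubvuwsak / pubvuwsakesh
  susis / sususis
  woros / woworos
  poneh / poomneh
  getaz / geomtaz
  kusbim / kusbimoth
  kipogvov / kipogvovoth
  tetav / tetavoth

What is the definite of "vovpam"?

"vovpam" ends in -m. The one such stem in the data (kusbim → kusbimoth) adds -oth, so the same rule applies.
So vovpam → vovpamoth.

vovpamoth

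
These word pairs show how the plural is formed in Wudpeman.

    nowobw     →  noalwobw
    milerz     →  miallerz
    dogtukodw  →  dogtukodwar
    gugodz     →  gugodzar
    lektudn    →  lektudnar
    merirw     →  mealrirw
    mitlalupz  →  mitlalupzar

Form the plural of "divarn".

"divarn" has second-to-last letter 'r'. The stems whose second-to-last letter is 'r' (milerz → miallerz, merirw → mealrirw) insert -al- after the first vowel.
The other pattern: stems whose second-to-last letter is 'd' or 'p' add -ar.
So divarn → dialvarn.

dialvarn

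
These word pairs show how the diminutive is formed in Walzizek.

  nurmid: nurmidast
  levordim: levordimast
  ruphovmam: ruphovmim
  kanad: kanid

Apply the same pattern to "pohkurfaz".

pohkurfiz

nurmid and kanad both end in -d yet inflect differently (nurmidast, kanid), so the final letter is not what conditions the rule; the last vowel is.
"pohkurfaz" has last vowel 'a'. The stems whose last vowel is 'a' (kanad → kanid, ruphovmam → ruphovmim) change the last vowel to 'i'.
So pohkurfaz → pohkurfiz.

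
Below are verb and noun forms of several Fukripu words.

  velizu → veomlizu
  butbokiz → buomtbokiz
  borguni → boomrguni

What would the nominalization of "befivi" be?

beomfivi

Every pair shown (velizu → veomlizu, butbokiz → buomtbokiz, borguni → boomrguni) follows the same rule: insert -om- after the first vowel.
So befivi → beomfivi.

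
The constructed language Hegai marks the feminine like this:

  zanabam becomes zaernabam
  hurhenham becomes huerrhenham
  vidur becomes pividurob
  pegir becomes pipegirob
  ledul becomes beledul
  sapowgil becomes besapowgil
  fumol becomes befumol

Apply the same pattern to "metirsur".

pimetirsurob

"metirsur" ends in -r. The stems ending in -r (vidur → pividurob, pegir → pipegirob) add pi- … -ob around the stem.
So metirsur → pimetirsurob.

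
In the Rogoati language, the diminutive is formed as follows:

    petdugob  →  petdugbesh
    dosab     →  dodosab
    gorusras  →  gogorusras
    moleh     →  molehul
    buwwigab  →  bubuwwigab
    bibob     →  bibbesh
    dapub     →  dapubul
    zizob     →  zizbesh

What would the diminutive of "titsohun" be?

petdugob and dosab both end in -b yet inflect differently (petdugbesh, dodosab), so the final letter is not what conditions the rule; the last vowel is.
"titsohun" has last vowel 'u'. The one such stem in the data (dapub → dapubul) adds -ul, so the same rule applies.
The other patterns: stems whose last vowel is 'o' delete the last vowel and add -esh; stems whose last vowel is 'a' repeat the first consonant+vowel as a prefix.
So titsohun → titsohunul.

titsohunul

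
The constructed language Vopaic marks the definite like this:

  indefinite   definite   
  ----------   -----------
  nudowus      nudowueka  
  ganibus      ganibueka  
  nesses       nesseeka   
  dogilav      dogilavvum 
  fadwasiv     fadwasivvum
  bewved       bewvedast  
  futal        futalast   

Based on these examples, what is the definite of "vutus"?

vutueka

"vutus" ends in -s. The stems ending in -s (nudowus → nudowueka, ganibus → ganibueka, nesses → nesseeka) drop the final letter and add -eka.
The other patterns: stems ending in -v double the final consonant and add -um; stems ending in -d or -l add -ast.
So vutus → vutueka.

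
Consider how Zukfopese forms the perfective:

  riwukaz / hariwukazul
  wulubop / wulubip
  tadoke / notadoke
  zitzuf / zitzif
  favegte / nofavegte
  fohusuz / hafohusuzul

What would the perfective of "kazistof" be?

kazistif

"kazistof" ends in -f. The one such stem in the data (zitzuf → zitzif) changes the last vowel to 'i' (as does wulubop), so the same rule applies.
The other patterns: stems ending in -e add the prefix no-; stems ending in -z add ha- … -ul around the stem.
So kazistof → kazistif.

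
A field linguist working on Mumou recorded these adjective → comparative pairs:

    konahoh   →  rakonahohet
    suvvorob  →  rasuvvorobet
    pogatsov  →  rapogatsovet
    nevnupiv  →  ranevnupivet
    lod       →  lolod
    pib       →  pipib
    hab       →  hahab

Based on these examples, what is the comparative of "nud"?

"nud" has 1 vowel. The stems with 1 vowel (lod → lolod, pib → pipib, hab → hahab) repeat the first consonant+vowel as a prefix.
So nud → nunud.

nunud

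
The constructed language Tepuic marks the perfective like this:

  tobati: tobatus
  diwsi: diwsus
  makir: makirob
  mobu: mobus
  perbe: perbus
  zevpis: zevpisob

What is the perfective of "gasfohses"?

zevpis and tobati both have last vowel 'i' yet inflect differently (zevpisob, tobatus), so the last vowel is not what conditions the rule; whether the stem ends in a vowel or a consonant is.
"gasfohses" ends in a consonant. The stems ending in a consonant (zevpis → zevpisob, makir → makirob) add -ob.
The other pattern: stems ending in a vowel drop the final letter and add -us.
So gasfohses → gasfohsesob.

gasfohsesob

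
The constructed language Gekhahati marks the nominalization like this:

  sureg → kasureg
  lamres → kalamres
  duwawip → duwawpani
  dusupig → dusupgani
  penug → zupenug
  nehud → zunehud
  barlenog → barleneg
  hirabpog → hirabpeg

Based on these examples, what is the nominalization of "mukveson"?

"mukveson" has last vowel 'o'. The stems whose last vowel is 'o' (barlenog → barleneg, hirabpog → hirabpeg) change the last vowel to 'e'.
So mukveson → mukvesen.

mukvesen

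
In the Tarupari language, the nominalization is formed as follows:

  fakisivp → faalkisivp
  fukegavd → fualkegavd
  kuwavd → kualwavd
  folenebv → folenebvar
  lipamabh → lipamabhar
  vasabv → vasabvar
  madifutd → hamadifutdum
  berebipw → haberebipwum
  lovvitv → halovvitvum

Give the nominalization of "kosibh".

kosibhar

"kosibh" has second-to-last letter 'b'. The stems whose second-to-last letter is 'b' (folenebv → folenebvar, lipamabh → lipamabhar, vasabv → vasabvar) add -ar.
The other patterns: stems whose second-to-last letter is 'v' insert -al- after the first vowel; stems whose second-to-last letter is 'p' or 't' add ha- … -um around the stem.
So kosibh → kosibhar.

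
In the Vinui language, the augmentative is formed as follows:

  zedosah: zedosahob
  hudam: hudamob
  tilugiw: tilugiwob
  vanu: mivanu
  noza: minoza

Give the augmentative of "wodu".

miwodu

"wodu" ends in a vowel. The stems ending in a vowel (vanu → mivanu, noza → minoza) add the prefix mi-.
So wodu → miwodu.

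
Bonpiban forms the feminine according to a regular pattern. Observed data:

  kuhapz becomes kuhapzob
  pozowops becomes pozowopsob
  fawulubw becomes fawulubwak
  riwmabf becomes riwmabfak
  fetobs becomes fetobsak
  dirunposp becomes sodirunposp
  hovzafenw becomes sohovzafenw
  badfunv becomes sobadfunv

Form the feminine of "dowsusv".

sodowsusv

pozowops and fetobs both end in -s yet inflect differently (pozowopsob, fetobsak), so the final letter is not what conditions the rule; the second-to-last letter is.
"dowsusv" has second-to-last letter 's'. The one such stem in the data (dirunposp → sodirunposp) adds the prefix so-, so the same rule applies.
The other patterns: stems whose second-to-last letter is 'p' add -ob; stems whose second-to-last letter is 'b' add -ak.
So dowsusv → sodowsusv.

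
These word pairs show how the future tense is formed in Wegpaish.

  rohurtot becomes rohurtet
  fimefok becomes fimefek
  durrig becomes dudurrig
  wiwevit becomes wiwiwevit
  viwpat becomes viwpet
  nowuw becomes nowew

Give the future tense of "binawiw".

bibinawiw

wiwevit and rohurtot both end in -t yet inflect differently (wiwiwevit, rohurtet), so the final letter is not what conditions the rule; the last vowel is.
"binawiw" has last vowel 'i'. The stems whose last vowel is 'i' (wiwevit → wiwiwevit, durrig → dudurrig) repeat the first consonant+vowel as a prefix.
The other pattern: stems whose last vowel is 'a', 'o' or 'u' change the last vowel to 'e'.
So binawiw → bibinawiw.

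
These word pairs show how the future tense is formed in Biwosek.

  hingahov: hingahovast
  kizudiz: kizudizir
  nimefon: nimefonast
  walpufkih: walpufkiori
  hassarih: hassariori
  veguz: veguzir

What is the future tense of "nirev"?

"nirev" ends in -v. The one such stem in the data (hingahov → hingahovast) adds -ast, so the same rule applies.
The other patterns: stems ending in -z add -ir; stems ending in -h drop the final letter and add -ori.
So nirev → nirevast.

nirevast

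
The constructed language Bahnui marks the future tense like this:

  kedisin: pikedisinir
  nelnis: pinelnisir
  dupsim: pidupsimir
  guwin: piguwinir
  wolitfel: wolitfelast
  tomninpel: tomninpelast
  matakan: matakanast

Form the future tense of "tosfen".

tosfenast

kedisin and matakan both end in -n yet inflect differently (pikedisinir, matakanast), so the final letter is not what conditions the rule; the last vowel is.
"tosfen" has last vowel 'e'. The stems whose last vowel is 'e' (wolitfel → wolitfelast, tomninpel → tomninpelast) add -ast.
The other pattern: stems whose last vowel is 'i' add pi- … -ir around the stem.
So tosfen → tosfenast.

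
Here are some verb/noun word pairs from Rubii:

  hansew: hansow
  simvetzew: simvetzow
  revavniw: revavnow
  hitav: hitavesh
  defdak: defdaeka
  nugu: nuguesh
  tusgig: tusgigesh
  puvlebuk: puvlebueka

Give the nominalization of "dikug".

dikugesh

revavniw and tusgig both have last vowel 'i' yet inflect differently (revavnow, tusgigesh), so the last vowel is not what conditions the rule; the final letter is.
"dikug" ends in -g. The one such stem in the data (tusgig → tusgigesh) adds -esh, so the same rule applies.
So dikug → dikugesh.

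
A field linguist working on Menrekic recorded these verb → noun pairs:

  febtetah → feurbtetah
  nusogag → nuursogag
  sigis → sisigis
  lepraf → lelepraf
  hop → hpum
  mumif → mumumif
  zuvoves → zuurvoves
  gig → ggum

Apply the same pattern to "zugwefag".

zuurgwefag

gig and nusogag both end in -g yet inflect differently (ggum, nuursogag), so the final letter is not what conditions the rule; the number of vowels is.
"zugwefag" has 3 vowels. The stems with 3 vowels (febtetah → feurbtetah, nusogag → nuursogag, zuvoves → zuurvoves) insert -ur- after the first vowel.
So zugwefag → zuurgwefag.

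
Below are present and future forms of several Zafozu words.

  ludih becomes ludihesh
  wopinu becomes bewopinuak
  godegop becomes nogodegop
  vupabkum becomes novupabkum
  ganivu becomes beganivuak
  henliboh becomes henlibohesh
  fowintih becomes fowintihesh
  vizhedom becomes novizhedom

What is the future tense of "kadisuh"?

kadisuhesh

"kadisuh" ends in -h. The stems ending in -h (henliboh → henlibohesh, fowintih → fowintihesh, ludih → ludihesh) add -esh.
The other patterns: stems ending in -u add be- … -ak around the stem; stems ending in -m or -p add the prefix no-.
So kadisuh → kadisuhesh.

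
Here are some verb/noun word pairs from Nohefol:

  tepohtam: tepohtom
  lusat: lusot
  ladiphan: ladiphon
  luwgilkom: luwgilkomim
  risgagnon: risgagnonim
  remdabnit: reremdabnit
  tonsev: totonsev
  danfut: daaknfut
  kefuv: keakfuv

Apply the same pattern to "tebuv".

tepohtam and luwgilkom both end in -m yet inflect differently (tepohtom, luwgilkomim), so the final letter is not what conditions the rule; the last vowel is.
"tebuv" has last vowel 'u'. The stems whose last vowel is 'u' (danfut → daaknfut, kefuv → keakfuv) insert -ak- after the first vowel.
So tebuv → teakbuv.

teakbuv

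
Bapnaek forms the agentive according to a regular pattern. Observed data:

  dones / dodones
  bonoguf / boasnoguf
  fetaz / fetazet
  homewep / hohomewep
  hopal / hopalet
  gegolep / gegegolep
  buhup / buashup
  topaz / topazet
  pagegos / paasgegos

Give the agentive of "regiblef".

reregiblef

"regiblef" has last vowel 'e'. The stems whose last vowel is 'e' (gegolep → gegegolep, homewep → hohomewep, dones → dodones) repeat the first consonant+vowel as a prefix.
So regiblef → reregiblef.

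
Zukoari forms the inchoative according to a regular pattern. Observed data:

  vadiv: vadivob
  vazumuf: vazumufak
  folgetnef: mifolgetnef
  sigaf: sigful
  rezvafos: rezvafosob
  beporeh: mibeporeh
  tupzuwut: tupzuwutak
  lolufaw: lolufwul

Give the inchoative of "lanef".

milanef

folgetnef and sigaf both end in -f yet inflect differently (mifolgetnef, sigful), so the final letter is not what conditions the rule; the last vowel is.
"lanef" has last vowel 'e'. The stems whose last vowel is 'e' (beporeh → mibeporeh, folgetnef → mifolgetnef) add the prefix mi-.
The other patterns: stems whose last vowel is 'a' delete the last vowel and add -ul; stems whose last vowel is 'u' add -ak; stems whose last vowel is 'i' or 'o' add -ob.
So lanef → milanef.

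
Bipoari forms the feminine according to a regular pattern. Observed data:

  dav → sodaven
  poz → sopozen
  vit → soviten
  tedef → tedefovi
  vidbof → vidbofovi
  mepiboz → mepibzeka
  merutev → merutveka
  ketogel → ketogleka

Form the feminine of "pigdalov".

pigdalveka

"pigdalov" has 3 vowels. The stems with 3 vowels (mepiboz → mepibzeka, merutev → merutveka, ketogel → ketogleka) delete the last vowel and add -eka.
So pigdalov → pigdalveka.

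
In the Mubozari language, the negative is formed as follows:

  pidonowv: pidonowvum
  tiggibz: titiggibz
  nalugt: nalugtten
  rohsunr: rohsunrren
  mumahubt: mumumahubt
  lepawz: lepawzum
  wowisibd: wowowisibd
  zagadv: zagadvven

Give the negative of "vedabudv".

lepawz and tiggibz both end in -z yet inflect differently (lepawzum, titiggibz), so the final letter is not what conditions the rule; the second-to-last letter is.
"vedabudv" has second-to-last letter 'd'. The one such stem in the data (zagadv → zagadvven) doubles the final consonant and adds -en (as do rohsunr, nalugt), so the same rule applies.
So vedabudv → vedabudvven.

vedabudvven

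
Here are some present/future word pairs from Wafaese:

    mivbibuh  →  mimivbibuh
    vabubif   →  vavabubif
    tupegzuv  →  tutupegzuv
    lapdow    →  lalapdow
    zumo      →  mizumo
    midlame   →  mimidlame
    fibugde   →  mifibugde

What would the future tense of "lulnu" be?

lapdow and zumo both have last vowel 'o' yet inflect differently (lalapdow, mizumo), so the last vowel is not what conditions the rule; whether the stem ends in a vowel or a consonant is.
"lulnu" ends in a vowel. The stems ending in a vowel (zumo → mizumo, midlame → mimidlame, fibugde → mifibugde) add the prefix mi-.
The other pattern: stems ending in a consonant repeat the first consonant+vowel as a prefix.
So lulnu → milulnu.

milulnu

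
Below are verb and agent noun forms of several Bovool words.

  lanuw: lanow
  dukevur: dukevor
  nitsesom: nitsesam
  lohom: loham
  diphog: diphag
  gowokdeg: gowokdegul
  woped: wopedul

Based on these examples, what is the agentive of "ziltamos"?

diphog and gowokdeg both end in -g yet inflect differently (diphag, gowokdegul), so the final letter is not what conditions the rule; the last vowel is.
"ziltamos" has last vowel 'o'. The stems whose last vowel is 'o' (nitsesom → nitsesam, lohom → loham, diphog → diphag) change the last vowel to 'a'.
So ziltamos → ziltamas.

ziltamas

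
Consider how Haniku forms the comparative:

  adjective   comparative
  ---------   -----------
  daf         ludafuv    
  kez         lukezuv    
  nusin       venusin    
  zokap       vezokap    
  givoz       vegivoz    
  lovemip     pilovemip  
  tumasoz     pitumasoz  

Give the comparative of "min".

luminuv

"min" has 1 vowel. The stems with 1 vowel (daf → ludafuv, kez → lukezuv) add lu- … -uv around the stem.
So min → luminuv.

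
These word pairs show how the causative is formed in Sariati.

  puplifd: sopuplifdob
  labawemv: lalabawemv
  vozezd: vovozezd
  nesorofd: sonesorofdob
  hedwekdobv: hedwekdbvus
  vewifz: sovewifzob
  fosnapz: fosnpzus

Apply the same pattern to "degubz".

degbzus

fosnapz and vewifz both end in -z yet inflect differently (fosnpzus, sovewifzob), so the final letter is not what conditions the rule; the second-to-last letter is.
"degubz" has second-to-last letter 'b'. The one such stem in the data (hedwekdobv → hedwekdbvus) deletes the last vowel and adds -us (as does fosnapz), so the same rule applies.
The other patterns: stems whose second-to-last letter is 'f' add so- … -ob around the stem; stems whose second-to-last letter is 'm' or 'z' repeat the first consonant+vowel as a prefix.
So degubz → degbzus.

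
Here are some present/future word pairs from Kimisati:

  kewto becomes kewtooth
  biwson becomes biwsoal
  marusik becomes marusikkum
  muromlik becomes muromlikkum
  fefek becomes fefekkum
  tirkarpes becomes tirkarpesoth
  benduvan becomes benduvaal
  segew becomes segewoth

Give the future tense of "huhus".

biwson and kewto both have last vowel 'o' yet inflect differently (biwsoal, kewtooth), so the last vowel is not what conditions the rule; the final letter is.
"huhus" ends in -s. The one such stem in the data (tirkarpes → tirkarpesoth) adds -oth, so the same rule applies.
So huhus → huhusoth.

huhusoth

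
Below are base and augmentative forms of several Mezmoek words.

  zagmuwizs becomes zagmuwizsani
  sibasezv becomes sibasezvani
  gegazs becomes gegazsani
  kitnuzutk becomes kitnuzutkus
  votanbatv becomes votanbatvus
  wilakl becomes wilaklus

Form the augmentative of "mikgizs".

mikgizsani

"mikgizs" has second-to-last letter 'z'. The stems whose second-to-last letter is 'z' (zagmuwizs → zagmuwizsani, sibasezv → sibasezvani, gegazs → gegazsani) add -ani.
The other pattern: stems whose second-to-last letter is 'k' or 't' add -us.
So mikgizs → mikgizsani.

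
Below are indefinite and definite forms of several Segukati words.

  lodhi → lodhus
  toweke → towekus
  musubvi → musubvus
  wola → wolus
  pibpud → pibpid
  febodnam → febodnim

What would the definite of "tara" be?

tarus

"tara" ends in a vowel. The stems ending in a vowel (lodhi → lodhus, toweke → towekus, musubvi → musubvus) drop the final letter and add -us.
So tara → tarus.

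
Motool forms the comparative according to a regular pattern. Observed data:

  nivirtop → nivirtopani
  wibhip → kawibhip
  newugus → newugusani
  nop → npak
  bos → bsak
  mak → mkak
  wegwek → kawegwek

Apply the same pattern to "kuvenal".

nop and wibhip both end in -p yet inflect differently (npak, kawibhip), so the final letter is not what conditions the rule; the number of vowels is.
"kuvenal" has 3 vowels. The stems with 3 vowels (newugus → newugusani, nivirtop → nivirtopani) add -ani.
The other patterns: stems with 1 vowel delete the last vowel and add -ak; stems with 2 vowels add the prefix ka-.
So kuvenal → kuvenalani.

kuvenalani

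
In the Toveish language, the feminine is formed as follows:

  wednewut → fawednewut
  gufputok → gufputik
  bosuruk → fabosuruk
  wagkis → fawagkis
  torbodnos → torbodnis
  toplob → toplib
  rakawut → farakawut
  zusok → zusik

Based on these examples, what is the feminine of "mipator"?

mipatir

"mipator" has last vowel 'o'. The stems whose last vowel is 'o' (toplob → toplib, gufputok → gufputik, torbodnos → torbodnis) change the last vowel to 'i'.
So mipator → mipatir.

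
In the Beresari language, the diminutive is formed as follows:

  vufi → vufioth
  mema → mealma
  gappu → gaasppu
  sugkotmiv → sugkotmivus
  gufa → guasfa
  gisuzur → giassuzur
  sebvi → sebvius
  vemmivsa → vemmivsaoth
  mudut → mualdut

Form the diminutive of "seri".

serius

mema and gufa both end in -a yet inflect differently (mealma, guasfa), so the final letter is not what conditions the rule; the first letter is.
"seri" begins with s-. The stems beginning with s- (sebvi → sebvius, sugkotmiv → sugkotmivus) add -us.
The other patterns: stems beginning with m- insert -al- after the first vowel; stems beginning with g- insert -as- after the first vowel; stems beginning with v- add -oth.
So seri → serius.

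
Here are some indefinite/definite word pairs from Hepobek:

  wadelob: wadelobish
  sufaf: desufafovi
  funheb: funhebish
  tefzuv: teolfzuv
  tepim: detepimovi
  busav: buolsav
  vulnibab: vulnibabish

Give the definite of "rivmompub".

"rivmompub" ends in -b. The stems ending in -b (funheb → funhebish, wadelob → wadelobish, vulnibab → vulnibabish) add -ish.
The other patterns: stems ending in -v insert -ol- after the first vowel; stems ending in -f or -m add de- … -ovi around the stem.
So rivmompub → rivmompubish.

rivmompubish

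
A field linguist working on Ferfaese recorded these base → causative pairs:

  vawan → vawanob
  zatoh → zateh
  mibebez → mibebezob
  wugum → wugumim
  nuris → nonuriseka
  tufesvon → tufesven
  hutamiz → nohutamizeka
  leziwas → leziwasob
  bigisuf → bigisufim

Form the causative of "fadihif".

tufesvon and vawan both end in -n yet inflect differently (tufesven, vawanob), so the final letter is not what conditions the rule; the last vowel is.
"fadihif" has last vowel 'i'. The stems whose last vowel is 'i' (hutamiz → nohutamizeka, nuris → nonuriseka) add no- … -eka around the stem.
So fadihif → nofadihifeka.

nofadihifeka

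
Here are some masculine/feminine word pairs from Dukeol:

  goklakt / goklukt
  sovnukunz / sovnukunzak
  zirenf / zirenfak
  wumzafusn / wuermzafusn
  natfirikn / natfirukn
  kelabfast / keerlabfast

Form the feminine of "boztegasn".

goklakt and kelabfast both end in -t yet inflect differently (goklukt, keerlabfast), so the final letter is not what conditions the rule; the second-to-last letter is.
"boztegasn" has second-to-last letter 's'. The stems whose second-to-last letter is 's' (kelabfast → keerlabfast, wumzafusn → wuermzafusn) insert -er- after the first vowel.
The other patterns: stems whose second-to-last letter is 'n' add -ak; stems whose second-to-last letter is 'k' change the last vowel to 'u'.
So boztegasn → boerztegasn.

boerztegasn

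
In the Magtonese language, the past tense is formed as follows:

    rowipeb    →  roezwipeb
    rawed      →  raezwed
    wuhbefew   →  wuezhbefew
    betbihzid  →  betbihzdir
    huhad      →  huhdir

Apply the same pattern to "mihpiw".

mihpwir

rawed and betbihzid both end in -d yet inflect differently (raezwed, betbihzdir), so the final letter is not what conditions the rule; the last vowel is.
"mihpiw" has last vowel 'i'. The one such stem in the data (betbihzid → betbihzdir) deletes the last vowel and adds -ir (as does huhad), so the same rule applies.
The other pattern: stems whose last vowel is 'e' insert -ez- after the first vowel.
So mihpiw → mihpwir.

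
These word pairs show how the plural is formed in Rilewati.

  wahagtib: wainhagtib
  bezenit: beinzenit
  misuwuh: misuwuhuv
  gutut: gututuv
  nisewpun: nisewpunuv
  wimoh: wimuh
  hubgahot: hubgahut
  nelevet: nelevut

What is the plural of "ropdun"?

ropdunuv

"ropdun" has last vowel 'u'. The stems whose last vowel is 'u' (misuwuh → misuwuhuv, gutut → gututuv, nisewpun → nisewpunuv) add -uv.
So ropdun → ropdunuv.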